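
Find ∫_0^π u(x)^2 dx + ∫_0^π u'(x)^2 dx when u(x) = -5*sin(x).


||u||_{H^1(0,π)}^2 = 25*π

u'(x) = -5*cos(x).
Expand u² and (u')² and integrate term by term on (0, π), using: for integers n ≥ 1, ∫_0^π sin²(nx) dx = ∫_0^π cos²(nx) dx = π/2; for n ≠ n', ∫_0^π sin(nx)sin(n'x) dx = ∫_0^π cos(nx)cos(n'x) dx = 0; and by product-to-sum, ∫_0^π sin(nx)cos(n'x) dx = ½∫_0^π [sin((n+n')x) + sin((n−n')x)] dx, which is 0 when n+n' is even and 2n/(n²−n'²) when n+n' is odd (it need not vanish on (0, π)).
  u² squared terms: (-5)²·∫sin(x)² dx = 25·π/2 = 25*π/2.
  So ∫_0^π u² dx = 25*π/2.
  (u')² squared terms: (-5)²·∫cos(x)² dx = 25·π/2 = 25*π/2.
  So ∫_0^π (u')² dx = 25*π/2.
||u||_{H^1}^2 = (25*π/2) + (25*π/2) = 25*π.


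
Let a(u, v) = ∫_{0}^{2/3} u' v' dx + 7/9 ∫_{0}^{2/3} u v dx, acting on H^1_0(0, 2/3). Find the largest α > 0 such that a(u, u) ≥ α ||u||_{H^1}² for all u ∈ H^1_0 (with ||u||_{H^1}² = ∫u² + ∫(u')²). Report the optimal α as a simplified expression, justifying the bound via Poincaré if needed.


α = (28 + 81*π^2)/(9*(4 + 9*π^2))

Coercivity of a(·,·) on H^1_0(0, 2/3) means a(u, u) ≥ α ||u||_{H^1}² for every u ∈ H^1_0.
The interval has length L = 2/3, and Poincaré/coercivity depend only on L. Here a(u, u) = ∫(u')² + (7/9)·∫u².
Here 0 < c = 7/9 < 1. The condition a(u,u) ≥ α||u||_{H^1}² reads (1−α)∫(u')² ≥ (α−c)∫u². Any admissible α is ≤ 1 (rapidly oscillating u have ∫u²/∫(u')² → 0), and α = 1 would force 0 ≥ (1−c)∫u², impossible since c < 1; so 1−α > 0. By the sharp Poincaré inequality on H^1_0 of an interval of length L, ∫(u')² ≥ (π/L)²∫u² with equality for the first sine mode sin(π(x−x₀)/L) (x₀ the left endpoint), so the inequality holds for all u iff (1−α)(π/L)² ≥ α − c, i.e. α ≤ ((π/L)² + c)/((π/L)² + 1) = (1 + c(L/π)²)/(1 + (L/π)²). With (π/L)² = 9*π^2/4 and c = 7/9, the largest admissible constant is α = ((π/L)² + c)/((π/L)² + 1).
Simplifying, α = (28 + 81*π^2)/(9*(4 + 9*π^2)).


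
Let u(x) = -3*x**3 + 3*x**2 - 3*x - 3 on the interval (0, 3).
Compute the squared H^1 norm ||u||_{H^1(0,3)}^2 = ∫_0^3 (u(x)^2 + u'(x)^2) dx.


||u||_{H^1}^2 = 153603/35

The H^1 norm (squared) on an interval (0, L) is
  ||u||_{H^1}^2 = ∫_0^L u(x)^2 dx + ∫_0^L u'(x)^2 dx.
Compute u'(x) = -9*x**2 + 6*x - 3.
Then u(x)^2 = 9*x**6 - 18*x**5 + 27*x**4 - 9*x**2 + 18*x + 9 and u'(x)^2 = 81*x**4 - 108*x**3 + 90*x**2 - 36*x + 9.
Integrate each monomial from 0 to 3 using ∫_0^3 c·x^n dx = c·3^(n+1)/(n+1):
  ∫_0^3 u(x)^2 dx = ∫_0^3 (9*x^6 - 18*x^5 + 27*x^4 - 9*x^2 + 18*x + 9) dx. Term by term:
    ∫_0^3 9*x^6 dx = 19683/7;  ∫_0^3 -18*x^5 dx = -2187;  ∫_0^3 27*x^4 dx = 6561/5;
    ∫_0^3 -9*x^2 dx = -81;  ∫_0^3 18*x dx = 81;  ∫_0^3 9 dx = 27.
  Sum: 19683/7 − 2187 + 6561/5 − 81 + 81 + 27 = 68742/35.
  ∫_0^3 u'(x)^2 dx = ∫_0^3 (81*x^4 - 108*x^3 + 90*x^2 - 36*x + 9) dx. Term by term:
    ∫_0^3 81*x^4 dx = 19683/5;  ∫_0^3 -108*x^3 dx = -2187;  ∫_0^3 90*x^2 dx = 810;
    ∫_0^3 -36*x dx = -162;  ∫_0^3 9 dx = 27.
  Sum: 19683/5 − 2187 + 810 − 162 + 27 = 12123/5.
Adding: ||u||_{H^1}^2 = 68742/35 + 12123/5 = 153603/35.


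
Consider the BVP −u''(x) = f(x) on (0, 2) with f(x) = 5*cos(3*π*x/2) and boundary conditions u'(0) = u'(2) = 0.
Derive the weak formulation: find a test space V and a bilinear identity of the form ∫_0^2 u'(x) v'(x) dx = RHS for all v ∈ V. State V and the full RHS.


V = H^1(0, 2) (no boundary constraint on v; u is determined up to an additive constant); weak form: ∫_0^2 u'v' dx = ∫_0^2 (5*cos(3*π*x/2)) v dx for all v ∈ V.

Multiply both sides by a test function v and integrate from 0 to 2:
  ∫_0^2 −u''(x) v(x) dx = ∫_0^2 f(x) v(x) dx.
Integrate the LHS by parts once:
  ∫_0^2 −u'' v dx = −[u'(x) v(x)]_0^2 + ∫_0^2 u'(x) v'(x) dx.
Thus ∫_0^2 u'(x) v'(x) dx = ∫_0^2 f(x) v(x) dx + [u'(x) v(x)]_0^2.
Choose V so that boundary terms are either known or forced to vanish.
u has homogeneous Neumann: u'(0) = u'(2) = 0. So [u' v]_0^2 = 0·v(2) − 0·v(0) = 0 for any v; take V = H^1(0, 2).
Weak formulation: find u (satisfying any essential BC) such that ∫_0^2 u'(x) v'(x) dx = ∫_0^2 f v dx for all v ∈ V (homogeneous Neumann, so boundary terms vanish).
Substituting f(x) = 5*cos(3*π*x/2), the right-hand side is ∫_0^2 (5*cos(3*π*x/2)) v dx.
Compatibility check (pure Neumann): taking v ≡ 1 ∈ V gives 0 = ∫_0^2 f dx + (0) − (0), i.e. ∫_0^2 f dx must equal u'(0) − u'(2) = 0. Indeed ∫_0^2 (5*cos(3*π*x/2)) dx = 0, so the data are compatible. The solution is then unique only up to an additive constant (fix it e.g. by requiring ∫_0^2 u dx = 0).


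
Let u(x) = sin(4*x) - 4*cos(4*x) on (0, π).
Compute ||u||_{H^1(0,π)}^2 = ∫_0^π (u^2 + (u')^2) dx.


||u||_{H^1(0,π)}^2 = 289*π/2

u'(x) = 16*sin(4*x) + 4*cos(4*x).
Expand u² and (u')² and integrate term by term on (0, π), using: for integers n ≥ 1, ∫_0^π sin²(nx) dx = ∫_0^π cos²(nx) dx = π/2; for n ≠ n', ∫_0^π sin(nx)sin(n'x) dx = ∫_0^π cos(nx)cos(n'x) dx = 0; and by product-to-sum, ∫_0^π sin(nx)cos(n'x) dx = ½∫_0^π [sin((n+n')x) + sin((n−n')x)] dx, which is 0 when n+n' is even and 2n/(n²−n'²) when n+n' is odd (it need not vanish on (0, π)).
  u² squared terms: (-4)²·∫cos(4x)² dx = 16·π/2 = 8*π;  (1)²·∫sin(4x)² dx = 1·π/2 = π/2.
  u² cross terms: 2·(-4)·(1)·∫cos(4x)·sin(4x) dx = -8·(0) = 0.
  So ∫_0^π u² dx = 8*π + π/2 + 0 = 17*π/2.
  (u')² squared terms: (4)²·∫cos(4x)² dx = 16·π/2 = 8*π;  (16)²·∫sin(4x)² dx = 256·π/2 = 128*π.
  (u')² cross terms: 2·(4)·(16)·∫cos(4x)·sin(4x) dx = 128·(0) = 0.
  So ∫_0^π (u')² dx = 8*π + 128*π + 0 = 136*π.
||u||_{H^1}^2 = (17*π/2) + (136*π) = 289*π/2.


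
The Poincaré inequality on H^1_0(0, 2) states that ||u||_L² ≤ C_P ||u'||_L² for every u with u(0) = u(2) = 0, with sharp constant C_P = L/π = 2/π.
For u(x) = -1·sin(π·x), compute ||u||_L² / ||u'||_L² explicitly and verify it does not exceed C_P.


||u||_L² / ||u'||_L² = 1/π < C_P = 2/π.

u(x) = -1·sin(π·x), so u'(x) = -π*cos(π*x).
Writing u(x) = A·sin(kπx/L) with A = -1 and k = 2, use ∫_0^L sin²(kπx/L) dx = L/2 and ∫_0^L cos²(kπx/L) dx = L/2.
u² = 1·sin²(π·x) and (u')² = π^2·cos²(π·x), and each of sin², cos² integrates to L/2 = 1 over (0, 2).
∫_0^2 u² dx = 1, so ||u||_L² = 1.
∫_0^2 (u')² dx = π^2, so ||u'||_L² = π.
Ratio ||u||_L² / ||u'||_L² = 1/π.
Sharp Poincaré constant on H^1_0(0, 2) is C_P = L/π = 2/π, achieved by sin(π/2·x).
This is the k = 2 harmonic; the ratio L/(kπ) is strictly less than C_P = L/π, consistent with the sharp inequality ||u||_L² ≤ C_P ||u'||_L².


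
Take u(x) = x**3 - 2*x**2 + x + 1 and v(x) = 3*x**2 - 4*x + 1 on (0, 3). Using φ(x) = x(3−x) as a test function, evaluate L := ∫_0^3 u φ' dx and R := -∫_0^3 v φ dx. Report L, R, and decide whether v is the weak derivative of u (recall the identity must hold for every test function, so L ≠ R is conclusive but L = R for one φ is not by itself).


LHS = -279/20, RHS = -279/20. Yes, v = u' weakly.

u(x) = x**3 - 2*x**2 + x + 1, classical derivative u'(x) = 3*x**2 - 4*x + 1.
φ(x) = x(3−x), so φ'(x) = 3 - 2*x.
Note φ(0) = φ(3) = 0, so the boundary term u·φ vanishes.
LHS = ∫_0^3 u(x) φ'(x) dx = ∫_0^3 (-2*x^4 + 7*x^3 - 8*x^2 + x + 3) dx. Term by term:
  ∫_0^3 -2*x^4 dx = -486/5;  ∫_0^3 7*x^3 dx = 567/4;  ∫_0^3 -8*x^2 dx = -72;
  ∫_0^3 x dx = 9/2;  ∫_0^3 3 dx = 9.
Sum: -486/5 + 567/4 − 72 + 9/2 + 9 = -279/20.
So LHS = -279/20.
∫_0^3 v(x) φ(x) dx = ∫_0^3 (-3*x^4 + 13*x^3 - 13*x^2 + 3*x) dx. Term by term:
  ∫_0^3 -3*x^4 dx = -729/5;  ∫_0^3 13*x^3 dx = 1053/4;  ∫_0^3 -13*x^2 dx = -117;
  ∫_0^3 3*x dx = 27/2.
Sum: -729/5 + 1053/4 − 117 + 27/2 = 279/20.
So RHS = -∫_0^3 v(x) φ(x) dx = -279/20.
LHS = RHS, so the identity holds for this test φ.
Moreover u is smooth here and v(x) = u'(x) = 3*x**2 - 4*x + 1 pointwise, so the identity holds for every test function. Hence v is the weak derivative of u.


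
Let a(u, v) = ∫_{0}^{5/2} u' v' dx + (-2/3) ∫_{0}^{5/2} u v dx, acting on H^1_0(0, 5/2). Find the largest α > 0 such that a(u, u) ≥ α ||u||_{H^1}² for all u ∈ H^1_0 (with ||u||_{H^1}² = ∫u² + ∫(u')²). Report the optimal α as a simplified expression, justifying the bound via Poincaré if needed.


α = 2*(-25 + 6*π^2)/(3*(25 + 4*π^2))

Coercivity of a(·,·) on H^1_0(0, 5/2) means a(u, u) ≥ α ||u||_{H^1}² for every u ∈ H^1_0.
The interval has length L = 5/2, and Poincaré/coercivity depend only on L. Here a(u, u) = ∫(u')² + (-2/3)·∫u².
Here c = -2/3 < 0 with |c| < (π/L)² = 4*π^2/25, so coercivity still holds. The condition a(u,u) ≥ α||u||_{H^1}² reads (1−α)∫(u')² ≥ (α−c)∫u². Any admissible α is ≤ 1 (rapidly oscillating u have ∫u²/∫(u')² → 0), and α = 1 would force 0 ≥ (1−c)∫u², impossible since c < 1; so 1−α > 0. By the sharp Poincaré inequality on H^1_0 of an interval of length L, ∫(u')² ≥ (π/L)²∫u² with equality for the first sine mode sin(π(x−x₀)/L) (x₀ the left endpoint), so the inequality holds for all u iff (1−α)(π/L)² ≥ α − c, i.e. α ≤ ((π/L)² + c)/((π/L)² + 1) = (1 + c(L/π)²)/(1 + (L/π)²). (Direct route, valid since c ≤ 0: Poincaré gives c∫u² ≥ c(L/π)²∫(u')², so a(u,u) ≥ (1 + c(L/π)²)∫(u')², while ||u||_{H^1}² ≤ (1 + (L/π)²)∫(u')²; dividing yields the same α.) With (π/L)² = 4*π^2/25 and c = -2/3, the largest admissible constant is α = ((π/L)² + c)/((π/L)² + 1).
Simplifying, α = 2*(-25 + 6*π^2)/(3*(25 + 4*π^2)).


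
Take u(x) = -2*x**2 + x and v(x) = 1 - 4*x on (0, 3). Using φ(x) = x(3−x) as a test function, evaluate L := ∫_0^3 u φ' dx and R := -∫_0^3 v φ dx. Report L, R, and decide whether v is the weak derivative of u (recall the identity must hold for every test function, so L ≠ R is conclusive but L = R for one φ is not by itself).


LHS = 45/2, RHS = 45/2. Yes, v = u' weakly.

u(x) = -2*x**2 + x, classical derivative u'(x) = 1 - 4*x.
φ(x) = x(3−x), so φ'(x) = 3 - 2*x.
Note φ(0) = φ(3) = 0, so the boundary term u·φ vanishes.
LHS = ∫_0^3 u(x) φ'(x) dx = ∫_0^3 (4*x^3 - 8*x^2 + 3*x) dx. Term by term:
  ∫_0^3 4*x^3 dx = 81;  ∫_0^3 -8*x^2 dx = -72;  ∫_0^3 3*x dx = 27/2.
Sum: 81 − 72 + 27/2 = 45/2.
So LHS = 45/2.
∫_0^3 v(x) φ(x) dx = ∫_0^3 (4*x^3 - 13*x^2 + 3*x) dx. Term by term:
  ∫_0^3 4*x^3 dx = 81;  ∫_0^3 -13*x^2 dx = -117;  ∫_0^3 3*x dx = 27/2.
Sum: 81 − 117 + 27/2 = -45/2.
So RHS = -∫_0^3 v(x) φ(x) dx = 45/2.
LHS = RHS, so the identity holds for this test φ.
Moreover u is smooth here and v(x) = u'(x) = 1 - 4*x pointwise, so the identity holds for every test function. Hence v is the weak derivative of u.


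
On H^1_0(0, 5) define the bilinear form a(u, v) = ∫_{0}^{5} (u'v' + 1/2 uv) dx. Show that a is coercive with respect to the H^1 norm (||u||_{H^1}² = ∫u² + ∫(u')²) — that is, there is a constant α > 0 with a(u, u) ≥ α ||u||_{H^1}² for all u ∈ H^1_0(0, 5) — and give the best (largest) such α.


α = (π^2 + 25/2)/(π^2 + 25)

Coercivity of a(·,·) on H^1_0(0, 5) means a(u, u) ≥ α ||u||_{H^1}² for every u ∈ H^1_0.
The interval has length L = 5, and Poincaré/coercivity depend only on L. Here a(u, u) = ∫(u')² + (1/2)·∫u².
Here 0 < c = 1/2 < 1. The condition a(u,u) ≥ α||u||_{H^1}² reads (1−α)∫(u')² ≥ (α−c)∫u². Any admissible α is ≤ 1 (rapidly oscillating u have ∫u²/∫(u')² → 0), and α = 1 would force 0 ≥ (1−c)∫u², impossible since c < 1; so 1−α > 0. By the sharp Poincaré inequality on H^1_0 of an interval of length L, ∫(u')² ≥ (π/L)²∫u² with equality for the first sine mode sin(π(x−x₀)/L) (x₀ the left endpoint), so the inequality holds for all u iff (1−α)(π/L)² ≥ α − c, i.e. α ≤ ((π/L)² + c)/((π/L)² + 1) = (1 + c(L/π)²)/(1 + (L/π)²). With (π/L)² = π^2/25 and c = 1/2, the largest admissible constant is α = ((π/L)² + c)/((π/L)² + 1).
Simplifying, α = (π^2 + 25/2)/(π^2 + 25).


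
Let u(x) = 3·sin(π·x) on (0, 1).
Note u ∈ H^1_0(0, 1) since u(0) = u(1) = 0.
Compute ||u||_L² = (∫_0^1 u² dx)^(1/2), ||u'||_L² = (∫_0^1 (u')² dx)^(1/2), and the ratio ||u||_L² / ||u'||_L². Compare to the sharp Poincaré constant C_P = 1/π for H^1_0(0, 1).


||u||_L² / ||u'||_L² = 1/π = C_P.

u(x) = 3·sin(π·x), so u'(x) = 3*π*cos(π*x).
Writing u(x) = A·sin(kπx/L) with A = 3 and k = 1, use ∫_0^L sin²(kπx/L) dx = L/2 and ∫_0^L cos²(kπx/L) dx = L/2.
u² = 9·sin²(π·x) and (u')² = 9*π^2·cos²(π·x), and each of sin², cos² integrates to L/2 = 1/2 over (0, 1).
∫_0^1 u² dx = 9/2, so ||u||_L² = 3*sqrt(2)/2.
∫_0^1 (u')² dx = 9*π^2/2, so ||u'||_L² = 3*sqrt(2)*π/2.
Ratio ||u||_L² / ||u'||_L² = 1/π.
Sharp Poincaré constant on H^1_0(0, 1) is C_P = L/π = 1/π, achieved by sin(π·x).
This is the k = 1 eigenfunction (up to amplitude), so the ratio equals the sharp Poincaré constant exactly.


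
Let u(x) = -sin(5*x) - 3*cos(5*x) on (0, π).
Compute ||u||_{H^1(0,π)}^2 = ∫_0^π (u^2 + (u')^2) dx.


||u||_{H^1(0,π)}^2 = 130*π

u'(x) = 15*sin(5*x) - 5*cos(5*x).
Expand u² and (u')² and integrate term by term on (0, π), using: for integers n ≥ 1, ∫_0^π sin²(nx) dx = ∫_0^π cos²(nx) dx = π/2; for n ≠ n', ∫_0^π sin(nx)sin(n'x) dx = ∫_0^π cos(nx)cos(n'x) dx = 0; and by product-to-sum, ∫_0^π sin(nx)cos(n'x) dx = ½∫_0^π [sin((n+n')x) + sin((n−n')x)] dx, which is 0 when n+n' is even and 2n/(n²−n'²) when n+n' is odd (it need not vanish on (0, π)).
  u² squared terms: (-1)²·∫sin(5x)² dx = 1·π/2 = π/2;  (-3)²·∫cos(5x)² dx = 9·π/2 = 9*π/2.
  u² cross terms: 2·(-1)·(-3)·∫sin(5x)·cos(5x) dx = 6·(0) = 0.
  So ∫_0^π u² dx = π/2 + 9*π/2 + 0 = 5*π.
  (u')² squared terms: (-5)²·∫cos(5x)² dx = 25·π/2 = 25*π/2;  (15)²·∫sin(5x)² dx = 225·π/2 = 225*π/2.
  (u')² cross terms: 2·(-5)·(15)·∫cos(5x)·sin(5x) dx = -150·(0) = 0.
  So ∫_0^π (u')² dx = 25*π/2 + 225*π/2 + 0 = 125*π.
||u||_{H^1}^2 = (5*π) + (125*π) = 130*π.


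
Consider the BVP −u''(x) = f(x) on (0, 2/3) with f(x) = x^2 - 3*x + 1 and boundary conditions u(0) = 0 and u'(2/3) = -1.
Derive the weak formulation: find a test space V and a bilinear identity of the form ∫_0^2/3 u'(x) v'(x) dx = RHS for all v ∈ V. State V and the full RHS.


V = {v ∈ H^1(0, 2/3) : v(0) = 0} (test functions vanish at x = 0 where u is specified); weak form: ∫_0^2/3 u'v' dx = ∫_0^2/3 (x^2 - 3*x + 1) v dx − v(2/3) for all v ∈ V.

Multiply both sides by a test function v and integrate from 0 to 2/3:
  ∫_0^2/3 −u''(x) v(x) dx = ∫_0^2/3 f(x) v(x) dx.
Integrate the LHS by parts once:
  ∫_0^2/3 −u'' v dx = −[u'(x) v(x)]_0^2/3 + ∫_0^2/3 u'(x) v'(x) dx.
Thus ∫_0^2/3 u'(x) v'(x) dx = ∫_0^2/3 f(x) v(x) dx + [u'(x) v(x)]_0^2/3.
Choose V so that boundary terms are either known or forced to vanish.
Mixed BC: u(0) = 0 (Dirichlet) and u'(2/3) = -1 (Neumann). Define V = {v ∈ H^1(0, 2/3) : v(0) = 0}. Then [u' v]_0^2/3 = u'(2/3)·v(2/3) − u'(0)·0 = − v(2/3).
Weak formulation: find u (satisfying any essential BC) such that ∫_0^2/3 u'(x) v'(x) dx = ∫_0^2/3 f v dx − v(2/3) for all v ∈ V (Dirichlet at 0 absorbed into V; Neumann datum at x = 2/3 contributes the boundary term).
Substituting f(x) = x^2 - 3*x + 1, the right-hand side is ∫_0^2/3 (x^2 - 3*x + 1) v dx − v(2/3).


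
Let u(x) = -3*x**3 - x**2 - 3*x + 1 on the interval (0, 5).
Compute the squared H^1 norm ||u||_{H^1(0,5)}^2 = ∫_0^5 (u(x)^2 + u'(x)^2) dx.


||u||_{H^1}^2 = 3927625/21

The H^1 norm (squared) on an interval (0, L) is
  ||u||_{H^1}^2 = ∫_0^L u(x)^2 dx + ∫_0^L u'(x)^2 dx.
Compute u'(x) = -9*x**2 - 2*x - 3.
Then u(x)^2 = 9*x**6 + 6*x**5 + 19*x**4 + 7*x**2 - 6*x + 1 and u'(x)^2 = 81*x**4 + 36*x**3 + 58*x**2 + 12*x + 9.
Integrate each monomial from 0 to 5 using ∫_0^5 c·x^n dx = c·5^(n+1)/(n+1):
  ∫_0^5 u(x)^2 dx = ∫_0^5 (9*x^6 + 6*x^5 + 19*x^4 + 7*x^2 - 6*x + 1) dx. Term by term:
    ∫_0^5 9*x^6 dx = 703125/7;  ∫_0^5 6*x^5 dx = 15625;  ∫_0^5 19*x^4 dx = 11875;
    ∫_0^5 7*x^2 dx = 875/3;  ∫_0^5 -6*x dx = -75;  ∫_0^5 1 dx = 5.
  Sum: 703125/7 + 15625 + 11875 + 875/3 − 75 + 5 = 2691530/21.
  ∫_0^5 u'(x)^2 dx = ∫_0^5 (81*x^4 + 36*x^3 + 58*x^2 + 12*x + 9) dx. Term by term:
    ∫_0^5 81*x^4 dx = 50625;  ∫_0^5 36*x^3 dx = 5625;  ∫_0^5 58*x^2 dx = 7250/3;
    ∫_0^5 12*x dx = 150;  ∫_0^5 9 dx = 45.
  Sum: 50625 + 5625 + 7250/3 + 150 + 45 = 176585/3.
Adding: ||u||_{H^1}^2 = 2691530/21 + 176585/3 = 3927625/21.


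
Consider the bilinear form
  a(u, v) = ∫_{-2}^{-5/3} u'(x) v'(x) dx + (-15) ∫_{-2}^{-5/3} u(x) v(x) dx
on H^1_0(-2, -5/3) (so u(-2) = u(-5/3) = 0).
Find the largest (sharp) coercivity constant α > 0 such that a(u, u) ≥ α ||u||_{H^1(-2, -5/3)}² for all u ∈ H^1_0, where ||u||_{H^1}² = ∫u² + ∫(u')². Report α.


α = 3*(-5 + 3*π^2)/(1 + 9*π^2)

Coercivity of a(·,·) on H^1_0(-2, -5/3) means a(u, u) ≥ α ||u||_{H^1}² for every u ∈ H^1_0.
The interval has length L = 1/3, and Poincaré/coercivity depend only on L. Here a(u, u) = ∫(u')² + (-15)·∫u².
Here c = -15 < 0 with |c| < (π/L)² = 9*π^2, so coercivity still holds. The condition a(u,u) ≥ α||u||_{H^1}² reads (1−α)∫(u')² ≥ (α−c)∫u². Any admissible α is ≤ 1 (rapidly oscillating u have ∫u²/∫(u')² → 0), and α = 1 would force 0 ≥ (1−c)∫u², impossible since c < 1; so 1−α > 0. By the sharp Poincaré inequality on H^1_0 of an interval of length L, ∫(u')² ≥ (π/L)²∫u² with equality for the first sine mode sin(π(x−x₀)/L) (x₀ the left endpoint), so the inequality holds for all u iff (1−α)(π/L)² ≥ α − c, i.e. α ≤ ((π/L)² + c)/((π/L)² + 1) = (1 + c(L/π)²)/(1 + (L/π)²). (Direct route, valid since c ≤ 0: Poincaré gives c∫u² ≥ c(L/π)²∫(u')², so a(u,u) ≥ (1 + c(L/π)²)∫(u')², while ||u||_{H^1}² ≤ (1 + (L/π)²)∫(u')²; dividing yields the same α.) With (π/L)² = 9*π^2 and c = -15, the largest admissible constant is α = ((π/L)² + c)/((π/L)² + 1).
Simplifying, α = 3*(-5 + 3*π^2)/(1 + 9*π^2).


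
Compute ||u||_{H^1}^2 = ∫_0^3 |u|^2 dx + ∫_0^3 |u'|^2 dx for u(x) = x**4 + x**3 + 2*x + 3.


||u||_{H^1}^2 = 1980501/140

The H^1 norm (squared) on an interval (0, L) is
  ||u||_{H^1}^2 = ∫_0^L u(x)^2 dx + ∫_0^L u'(x)^2 dx.
Compute u'(x) = 4*x**3 + 3*x**2 + 2.
Then u(x)^2 = x**8 + 2*x**7 + x**6 + 4*x**5 + 10*x**4 + 6*x**3 + 4*x**2 + 12*x + 9 and u'(x)^2 = 16*x**6 + 24*x**5 + 9*x**4 + 16*x**3 + 12*x**2 + 4.
Integrate each monomial from 0 to 3 using ∫_0^3 c·x^n dx = c·3^(n+1)/(n+1):
  ∫_0^3 u(x)^2 dx = ∫_0^3 (x^8 + 2*x^7 + x^6 + 4*x^5 + 10*x^4 + 6*x^3 + 4*x^2 + 12*x + 9) dx. Term by term:
    ∫_0^3 x^8 dx = 2187;  ∫_0^3 2*x^7 dx = 6561/4;  ∫_0^3 x^6 dx = 2187/7;
    ∫_0^3 4*x^5 dx = 486;  ∫_0^3 10*x^4 dx = 486;  ∫_0^3 6*x^3 dx = 243/2;
    ∫_0^3 4*x^2 dx = 36;  ∫_0^3 12*x dx = 54;  ∫_0^3 9 dx = 27.
  Sum: 2187 + 6561/4 + 2187/7 + 486 + 486 + 243/2 + 36 + 54 + 27 = 149805/28.
  ∫_0^3 u'(x)^2 dx = ∫_0^3 (16*x^6 + 24*x^5 + 9*x^4 + 16*x^3 + 12*x^2 + 4) dx. Term by term:
    ∫_0^3 16*x^6 dx = 34992/7;  ∫_0^3 24*x^5 dx = 2916;  ∫_0^3 9*x^4 dx = 2187/5;
    ∫_0^3 16*x^3 dx = 324;  ∫_0^3 12*x^2 dx = 108;  ∫_0^3 4 dx = 12.
  Sum: 34992/7 + 2916 + 2187/5 + 324 + 108 + 12 = 307869/35.
Adding: ||u||_{H^1}^2 = 149805/28 + 307869/35 = 1980501/140.


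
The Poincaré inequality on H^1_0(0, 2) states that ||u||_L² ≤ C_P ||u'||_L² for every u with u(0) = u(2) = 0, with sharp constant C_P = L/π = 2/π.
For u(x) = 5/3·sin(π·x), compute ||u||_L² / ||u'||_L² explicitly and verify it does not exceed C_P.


||u||_L² / ||u'||_L² = 1/π < C_P = 2/π.

u(x) = 5/3·sin(π·x), so u'(x) = 5*π*cos(π*x)/3.
Writing u(x) = A·sin(kπx/L) with A = 5/3 and k = 2, use ∫_0^L sin²(kπx/L) dx = L/2 and ∫_0^L cos²(kπx/L) dx = L/2.
u² = 25/9·sin²(π·x) and (u')² = 25*π^2/9·cos²(π·x), and each of sin², cos² integrates to L/2 = 1 over (0, 2).
∫_0^2 u² dx = 25/9, so ||u||_L² = 5/3.
∫_0^2 (u')² dx = 25*π^2/9, so ||u'||_L² = 5*π/3.
Ratio ||u||_L² / ||u'||_L² = 1/π.
Sharp Poincaré constant on H^1_0(0, 2) is C_P = L/π = 2/π, achieved by sin(π/2·x).
This is the k = 2 harmonic; the ratio L/(kπ) is strictly less than C_P = L/π, consistent with the sharp inequality ||u||_L² ≤ C_P ||u'||_L².


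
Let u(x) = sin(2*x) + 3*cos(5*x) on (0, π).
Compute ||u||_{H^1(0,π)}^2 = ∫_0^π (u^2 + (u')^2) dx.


||u||_{H^1(0,π)}^2 = -208/7 + 239*π/2

u'(x) = -15*sin(5*x) + 2*cos(2*x).
Expand u² and (u')² and integrate term by term on (0, π), using: for integers n ≥ 1, ∫_0^π sin²(nx) dx = ∫_0^π cos²(nx) dx = π/2; for n ≠ n', ∫_0^π sin(nx)sin(n'x) dx = ∫_0^π cos(nx)cos(n'x) dx = 0; and by product-to-sum, ∫_0^π sin(nx)cos(n'x) dx = ½∫_0^π [sin((n+n')x) + sin((n−n')x)] dx, which is 0 when n+n' is even and 2n/(n²−n'²) when n+n' is odd (it need not vanish on (0, π)).
  u² squared terms: (3)²·∫cos(5x)² dx = 9·π/2 = 9*π/2;  (1)²·∫sin(2x)² dx = 1·π/2 = π/2.
  u² cross terms: 2·(3)·(1)·∫cos(5x)·sin(2x) dx = 6·(-4/21) = -8/7.
  So ∫_0^π u² dx = 9*π/2 + π/2 − 8/7 = -8/7 + 5*π.
  (u')² squared terms: (-15)²·∫sin(5x)² dx = 225·π/2 = 225*π/2;  (2)²·∫cos(2x)² dx = 4·π/2 = 2*π.
  (u')² cross terms: 2·(-15)·(2)·∫sin(5x)·cos(2x) dx = -60·(10/21) = -200/7.
  So ∫_0^π (u')² dx = 225*π/2 + 2*π − 200/7 = -200/7 + 229*π/2.
||u||_{H^1}^2 = (-8/7 + 5*π) + (-200/7 + 229*π/2) = -208/7 + 239*π/2.


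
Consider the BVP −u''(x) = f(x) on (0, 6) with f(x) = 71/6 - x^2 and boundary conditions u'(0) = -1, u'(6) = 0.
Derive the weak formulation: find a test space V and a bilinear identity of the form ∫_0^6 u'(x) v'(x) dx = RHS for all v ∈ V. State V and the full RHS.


V = H^1(0, 6) (v unrestricted at boundary; u is determined up to an additive constant); weak form: ∫_0^6 u'v' dx = ∫_0^6 (71/6 - x^2) v dx + v(0) for all v ∈ V.

Multiply both sides by a test function v and integrate from 0 to 6:
  ∫_0^6 −u''(x) v(x) dx = ∫_0^6 f(x) v(x) dx.
Integrate the LHS by parts once:
  ∫_0^6 −u'' v dx = −[u'(x) v(x)]_0^6 + ∫_0^6 u'(x) v'(x) dx.
Thus ∫_0^6 u'(x) v'(x) dx = ∫_0^6 f(x) v(x) dx + [u'(x) v(x)]_0^6.
Choose V so that boundary terms are either known or forced to vanish.
u has inhomogeneous Neumann u'(0) = -1, u'(6) = 0. [u' v]_0^6 = (0)·v(6) − (-1)·v(0) = v(0). Take V = H^1(0, 6); boundary term becomes part of RHS.
Weak formulation: find u (satisfying any essential BC) such that ∫_0^6 u'(x) v'(x) dx = ∫_0^6 f v dx + v(0) for all v ∈ V (Neumann data are natural BCs: they enter the RHS as boundary terms).
Substituting f(x) = 71/6 - x^2, the right-hand side is ∫_0^6 (71/6 - x^2) v dx + v(0).
Compatibility check (pure Neumann): taking v ≡ 1 ∈ V gives 0 = ∫_0^6 f dx + (0) − (-1), i.e. ∫_0^6 f dx must equal u'(0) − u'(6) = -1. Indeed ∫_0^6 (71/6 - x^2) dx = -1, so the data are compatible. The solution is then unique only up to an additive constant (fix it e.g. by requiring ∫_0^6 u dx = 0).


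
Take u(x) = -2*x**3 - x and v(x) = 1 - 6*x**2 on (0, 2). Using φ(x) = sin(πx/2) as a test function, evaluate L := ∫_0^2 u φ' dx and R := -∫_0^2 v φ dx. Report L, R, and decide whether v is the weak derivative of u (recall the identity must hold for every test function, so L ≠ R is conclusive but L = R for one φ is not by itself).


LHS = -192/π^3 + 52/π, RHS = -192/π^3 + 44/π. No, v is not the weak derivative of u.

u(x) = -2*x**3 - x, classical derivative u'(x) = -6*x**2 - 1.
φ(x) = sin(πx/2), so φ'(x) = π*cos(π*x/2)/2.
Note φ(0) = φ(2) = 0, so the boundary term u·φ vanishes.
LHS = ∫_0^2 u(x) φ'(x) dx = ∫_0^2 (-π*x^3*cos(π*x/2) - π*x*cos(π*x/2)/2) dx. Term by term:
  ∫_0^2 -π*x^3*cos(π*x/2) dx = -192/π^3 + 48/π;  ∫_0^2 -π*x*cos(π*x/2)/2 dx = 4/π.
Sum: -192/π^3 + 48/π + 4/π = -192/π^3 + 52/π.
So LHS = -192/π^3 + 52/π.
∫_0^2 v(x) φ(x) dx = ∫_0^2 (-6*x^2*sin(π*x/2) + sin(π*x/2)) dx. Term by term:
  ∫_0^2 -6*x^2*sin(π*x/2) dx = -48/π + 192/π^3;  ∫_0^2 sin(π*x/2) dx = 4/π.
Sum: -48/π + 192/π^3 + 4/π = -44/π + 192/π^3.
So RHS = -∫_0^2 v(x) φ(x) dx = -192/π^3 + 44/π.
LHS − RHS = 8/π ≠ 0, so the identity fails.
(For a valid weak derivative the identity must hold for EVERY test function, in particular this one. The failure shows v is NOT the weak derivative of u.)
Correct weak derivative would be u'(x) = -6*x**2 - 1.


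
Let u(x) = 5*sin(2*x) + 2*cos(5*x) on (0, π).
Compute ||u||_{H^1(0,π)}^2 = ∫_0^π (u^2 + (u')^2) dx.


||u||_{H^1(0,π)}^2 = -2080/21 + 229*π/2

u'(x) = -10*sin(5*x) + 10*cos(2*x).
Expand u² and (u')² and integrate term by term on (0, π), using: for integers n ≥ 1, ∫_0^π sin²(nx) dx = ∫_0^π cos²(nx) dx = π/2; for n ≠ n', ∫_0^π sin(nx)sin(n'x) dx = ∫_0^π cos(nx)cos(n'x) dx = 0; and by product-to-sum, ∫_0^π sin(nx)cos(n'x) dx = ½∫_0^π [sin((n+n')x) + sin((n−n')x)] dx, which is 0 when n+n' is even and 2n/(n²−n'²) when n+n' is odd (it need not vanish on (0, π)).
  u² squared terms: (2)²·∫cos(5x)² dx = 4·π/2 = 2*π;  (5)²·∫sin(2x)² dx = 25·π/2 = 25*π/2.
  u² cross terms: 2·(2)·(5)·∫cos(5x)·sin(2x) dx = 20·(-4/21) = -80/21.
  So ∫_0^π u² dx = 2*π + 25*π/2 − 80/21 = -80/21 + 29*π/2.
  (u')² squared terms: (-10)²·∫sin(5x)² dx = 100·π/2 = 50*π;  (10)²·∫cos(2x)² dx = 100·π/2 = 50*π.
  (u')² cross terms: 2·(-10)·(10)·∫sin(5x)·cos(2x) dx = -200·(10/21) = -2000/21.
  So ∫_0^π (u')² dx = 50*π + 50*π − 2000/21 = -2000/21 + 100*π.
||u||_{H^1}^2 = (-80/21 + 29*π/2) + (-2000/21 + 100*π) = -2080/21 + 229*π/2.


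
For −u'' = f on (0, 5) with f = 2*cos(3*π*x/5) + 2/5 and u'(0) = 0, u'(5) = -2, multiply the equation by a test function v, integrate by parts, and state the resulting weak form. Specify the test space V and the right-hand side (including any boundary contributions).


V = H^1(0, 5) (v unrestricted at boundary; u is determined up to an additive constant); weak form: ∫_0^5 u'v' dx = ∫_0^5 (2*cos(3*π*x/5) + 2/5) v dx − 2·v(5) for all v ∈ V.

Multiply both sides by a test function v and integrate from 0 to 5:
  ∫_0^5 −u''(x) v(x) dx = ∫_0^5 f(x) v(x) dx.
Integrate the LHS by parts once:
  ∫_0^5 −u'' v dx = −[u'(x) v(x)]_0^5 + ∫_0^5 u'(x) v'(x) dx.
Thus ∫_0^5 u'(x) v'(x) dx = ∫_0^5 f(x) v(x) dx + [u'(x) v(x)]_0^5.
Choose V so that boundary terms are either known or forced to vanish.
u has inhomogeneous Neumann u'(0) = 0, u'(5) = -2. [u' v]_0^5 = (-2)·v(5) − (0)·v(0) = − 2·v(5). Take V = H^1(0, 5); boundary term becomes part of RHS.
Weak formulation: find u (satisfying any essential BC) such that ∫_0^5 u'(x) v'(x) dx = ∫_0^5 f v dx − 2·v(5) for all v ∈ V (Neumann data are natural BCs: they enter the RHS as boundary terms).
Substituting f(x) = 2*cos(3*π*x/5) + 2/5, the right-hand side is ∫_0^5 (2*cos(3*π*x/5) + 2/5) v dx − 2·v(5).
Compatibility check (pure Neumann): taking v ≡ 1 ∈ V gives 0 = ∫_0^5 f dx + (-2) − (0), i.e. ∫_0^5 f dx must equal u'(0) − u'(5) = 2. Indeed ∫_0^5 (2*cos(3*π*x/5) + 2/5) dx = 2, so the data are compatible. The solution is then unique only up to an additive constant (fix it e.g. by requiring ∫_0^5 u dx = 0).


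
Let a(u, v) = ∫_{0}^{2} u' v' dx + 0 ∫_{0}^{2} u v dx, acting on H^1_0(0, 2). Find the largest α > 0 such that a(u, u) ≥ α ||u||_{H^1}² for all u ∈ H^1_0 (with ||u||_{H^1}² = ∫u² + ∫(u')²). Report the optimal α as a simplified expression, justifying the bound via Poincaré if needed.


α = π^2/(4 + π^2)

Coercivity of a(·,·) on H^1_0(0, 2) means a(u, u) ≥ α ||u||_{H^1}² for every u ∈ H^1_0.
The interval has length L = 2, and Poincaré/coercivity depend only on L. Here a(u, u) = ∫(u')² + (0)·∫u².
Here c = 0, so a(u,u) = ∫(u')² alone. The condition a(u,u) ≥ α||u||_{H^1}² reads (1−α)∫(u')² ≥ (α−c)∫u². Any admissible α is ≤ 1 (rapidly oscillating u have ∫u²/∫(u')² → 0), and α = 1 would force 0 ≥ (1−c)∫u², impossible since c < 1; so 1−α > 0. By the sharp Poincaré inequality on H^1_0 of an interval of length L, ∫(u')² ≥ (π/L)²∫u² with equality for the first sine mode sin(π(x−x₀)/L) (x₀ the left endpoint), so the inequality holds for all u iff (1−α)(π/L)² ≥ α − c, i.e. α ≤ ((π/L)² + c)/((π/L)² + 1) = (1 + c(L/π)²)/(1 + (L/π)²). (Direct route, valid since c ≤ 0: Poincaré gives c∫u² ≥ c(L/π)²∫(u')², so a(u,u) ≥ (1 + c(L/π)²)∫(u')², while ||u||_{H^1}² ≤ (1 + (L/π)²)∫(u')²; dividing yields the same α.) With (π/L)² = π^2/4 and c = 0, the largest admissible constant is α = ((π/L)² + c)/((π/L)² + 1).
Simplifying, α = π^2/(4 + π^2).


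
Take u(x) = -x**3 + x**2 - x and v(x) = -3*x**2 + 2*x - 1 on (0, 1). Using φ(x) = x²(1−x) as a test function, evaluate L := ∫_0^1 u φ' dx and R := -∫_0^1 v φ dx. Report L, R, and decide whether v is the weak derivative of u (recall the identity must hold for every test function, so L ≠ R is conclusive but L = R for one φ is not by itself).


LHS = 1/12, RHS = 1/12. Yes, v = u' weakly.

u(x) = -x**3 + x**2 - x, classical derivative u'(x) = -3*x**2 + 2*x - 1.
φ(x) = x²(1−x), so φ'(x) = x*(2 - 3*x).
Note φ(0) = φ(1) = 0, so the boundary term u·φ vanishes.
LHS = ∫_0^1 u(x) φ'(x) dx = ∫_0^1 (3*x^5 - 5*x^4 + 5*x^3 - 2*x^2) dx. Term by term:
  ∫_0^1 3*x^5 dx = 1/2;  ∫_0^1 -5*x^4 dx = -1;  ∫_0^1 5*x^3 dx = 5/4;
  ∫_0^1 -2*x^2 dx = -2/3.
Sum: 1/2 − 1 + 5/4 − 2/3 = 1/12.
So LHS = 1/12.
∫_0^1 v(x) φ(x) dx = ∫_0^1 (3*x^5 - 5*x^4 + 3*x^3 - x^2) dx. Term by term:
  ∫_0^1 3*x^5 dx = 1/2;  ∫_0^1 -5*x^4 dx = -1;  ∫_0^1 3*x^3 dx = 3/4;
  ∫_0^1 -x^2 dx = -1/3.
Sum: 1/2 − 1 + 3/4 − 1/3 = -1/12.
So RHS = -∫_0^1 v(x) φ(x) dx = 1/12.
LHS = RHS, so the identity holds for this test φ.
Moreover u is smooth here and v(x) = u'(x) = -3*x**2 + 2*x - 1 pointwise, so the identity holds for every test function. Hence v is the weak derivative of u.


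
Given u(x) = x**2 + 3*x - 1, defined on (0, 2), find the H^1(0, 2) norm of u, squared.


||u||_{H^1}^2 = 1376/15

The H^1 norm (squared) on an interval (0, L) is
  ||u||_{H^1}^2 = ∫_0^L u(x)^2 dx + ∫_0^L u'(x)^2 dx.
Compute u'(x) = 2*x + 3.
Then u(x)^2 = x**4 + 6*x**3 + 7*x**2 - 6*x + 1 and u'(x)^2 = 4*x**2 + 12*x + 9.
Integrate each monomial from 0 to 2 using ∫_0^2 c·x^n dx = c·2^(n+1)/(n+1):
  ∫_0^2 u(x)^2 dx = ∫_0^2 (x^4 + 6*x^3 + 7*x^2 - 6*x + 1) dx. Term by term:
    ∫_0^2 x^4 dx = 32/5;  ∫_0^2 6*x^3 dx = 24;  ∫_0^2 7*x^2 dx = 56/3;
    ∫_0^2 -6*x dx = -12;  ∫_0^2 1 dx = 2.
  Sum: 32/5 + 24 + 56/3 − 12 + 2 = 586/15.
  ∫_0^2 u'(x)^2 dx = ∫_0^2 (4*x^2 + 12*x + 9) dx. Term by term:
    ∫_0^2 4*x^2 dx = 32/3;  ∫_0^2 12*x dx = 24;  ∫_0^2 9 dx = 18.
  Sum: 32/3 + 24 + 18 = 158/3.
Adding: ||u||_{H^1}^2 = 586/15 + 158/3 = 1376/15.


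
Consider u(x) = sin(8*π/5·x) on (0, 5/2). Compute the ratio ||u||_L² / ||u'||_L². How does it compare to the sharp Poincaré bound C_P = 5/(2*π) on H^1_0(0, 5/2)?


||u||_L² / ||u'||_L² = 5/(8*π) < C_P = 5/(2*π).

u(x) = sin(8*π/5·x), so u'(x) = 8*π*cos(8*π*x/5)/5.
Writing u(x) = A·sin(kπx/L) with A = 1 and k = 4, use ∫_0^L sin²(kπx/L) dx = L/2 and ∫_0^L cos²(kπx/L) dx = L/2.
u² = 1·sin²(8*π/5·x) and (u')² = 64*π^2/25·cos²(8*π/5·x), and each of sin², cos² integrates to L/2 = 5/4 over (0, 5/2).
∫_0^5/2 u² dx = 5/4, so ||u||_L² = sqrt(5)/2.
∫_0^5/2 (u')² dx = 16*π^2/5, so ||u'||_L² = 4*sqrt(5)*π/5.
Ratio ||u||_L² / ||u'||_L² = 5/(8*π).
Sharp Poincaré constant on H^1_0(0, 5/2) is C_P = L/π = 5/(2*π), achieved by sin(2*π/5·x).
This is the k = 4 harmonic; the ratio L/(kπ) is strictly less than C_P = L/π, consistent with the sharp inequality ||u||_L² ≤ C_P ||u'||_L².


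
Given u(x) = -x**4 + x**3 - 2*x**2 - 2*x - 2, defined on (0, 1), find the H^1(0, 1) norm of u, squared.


||u||_{H^1}^2 = 1159/36

The H^1 norm (squared) on an interval (0, L) is
  ||u||_{H^1}^2 = ∫_0^L u(x)^2 dx + ∫_0^L u'(x)^2 dx.
Compute u'(x) = -4*x**3 + 3*x**2 - 4*x - 2.
Then u(x)^2 = x**8 - 2*x**7 + 5*x**6 + 4*x**4 + 4*x**3 + 12*x**2 + 8*x + 4 and u'(x)^2 = 16*x**6 - 24*x**5 + 41*x**4 - 8*x**3 + 4*x**2 + 16*x + 4.
Integrate each monomial from 0 to 1 using ∫_0^1 c·x^n dx = c·1^(n+1)/(n+1):
  ∫_0^1 u(x)^2 dx = ∫_0^1 (x^8 - 2*x^7 + 5*x^6 + 4*x^4 + 4*x^3 + 12*x^2 + 8*x + 4) dx. Term by term:
    ∫_0^1 x^8 dx = 1/9;  ∫_0^1 -2*x^7 dx = -1/4;  ∫_0^1 5*x^6 dx = 5/7;
    ∫_0^1 4*x^4 dx = 4/5;  ∫_0^1 4*x^3 dx = 1;  ∫_0^1 12*x^2 dx = 4;
    ∫_0^1 8*x dx = 4;  ∫_0^1 4 dx = 4.
  Sum: 1/9 − 1/4 + 5/7 + 4/5 + 1 + 4 + 4 + 4 = 18113/1260.
  ∫_0^1 u'(x)^2 dx = ∫_0^1 (16*x^6 - 24*x^5 + 41*x^4 - 8*x^3 + 4*x^2 + 16*x + 4) dx. Term by term:
    ∫_0^1 16*x^6 dx = 16/7;  ∫_0^1 -24*x^5 dx = -4;  ∫_0^1 41*x^4 dx = 41/5;
    ∫_0^1 -8*x^3 dx = -2;  ∫_0^1 4*x^2 dx = 4/3;  ∫_0^1 16*x dx = 8;
    ∫_0^1 4 dx = 4.
  Sum: 16/7 − 4 + 41/5 − 2 + 4/3 + 8 + 4 = 1871/105.
Adding: ||u||_{H^1}^2 = 18113/1260 + 1871/105 = 1159/36.


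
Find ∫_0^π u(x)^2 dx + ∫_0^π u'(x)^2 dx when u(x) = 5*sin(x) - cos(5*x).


||u||_{H^1(0,π)}^2 = 38*π

u'(x) = 5*sin(5*x) + 5*cos(x).
Expand u² and (u')² and integrate term by term on (0, π), using: for integers n ≥ 1, ∫_0^π sin²(nx) dx = ∫_0^π cos²(nx) dx = π/2; for n ≠ n', ∫_0^π sin(nx)sin(n'x) dx = ∫_0^π cos(nx)cos(n'x) dx = 0; and by product-to-sum, ∫_0^π sin(nx)cos(n'x) dx = ½∫_0^π [sin((n+n')x) + sin((n−n')x)] dx, which is 0 when n+n' is even and 2n/(n²−n'²) when n+n' is odd (it need not vanish on (0, π)).
  u² squared terms: (-1)²·∫cos(5x)² dx = 1·π/2 = π/2;  (5)²·∫sin(x)² dx = 25·π/2 = 25*π/2.
  u² cross terms: 2·(-1)·(5)·∫cos(5x)·sin(x) dx = -10·(0) = 0.
  So ∫_0^π u² dx = π/2 + 25*π/2 + 0 = 13*π.
  (u')² squared terms: (5)²·∫cos(x)² dx = 25·π/2 = 25*π/2;  (5)²·∫sin(5x)² dx = 25·π/2 = 25*π/2.
  (u')² cross terms: 2·(5)·(5)·∫cos(x)·sin(5x) dx = 50·(0) = 0.
  So ∫_0^π (u')² dx = 25*π/2 + 25*π/2 + 0 = 25*π.
||u||_{H^1}^2 = (13*π) + (25*π) = 38*π.


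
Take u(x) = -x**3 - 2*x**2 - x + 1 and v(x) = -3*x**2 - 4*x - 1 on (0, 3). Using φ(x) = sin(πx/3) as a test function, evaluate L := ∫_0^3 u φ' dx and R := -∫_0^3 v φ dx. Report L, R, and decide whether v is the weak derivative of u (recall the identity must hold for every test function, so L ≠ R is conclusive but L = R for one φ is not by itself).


LHS = -324/π^3 + 123/π, RHS = -324/π^3 + 123/π. Yes, v = u' weakly.

u(x) = -x**3 - 2*x**2 - x + 1, classical derivative u'(x) = -3*x**2 - 4*x - 1.
φ(x) = sin(πx/3), so φ'(x) = π*cos(π*x/3)/3.
Note φ(0) = φ(3) = 0, so the boundary term u·φ vanishes.
LHS = ∫_0^3 u(x) φ'(x) dx = ∫_0^3 (-π*x^3*cos(π*x/3)/3 - 2*π*x^2*cos(π*x/3)/3 - π*x*cos(π*x/3)/3 + π*cos(π*x/3)/3) dx. Term by term:
  ∫_0^3 π*cos(π*x/3)/3 dx = 0;  ∫_0^3 -2*π*x^2*cos(π*x/3)/3 dx = 36/π;  ∫_0^3 -π*x*cos(π*x/3)/3 dx = 6/π;
  ∫_0^3 -π*x^3*cos(π*x/3)/3 dx = -324/π^3 + 81/π.
Sum: 0 + 36/π + 6/π + -324/π^3 + 81/π = -324/π^3 + 123/π.
So LHS = -324/π^3 + 123/π.
∫_0^3 v(x) φ(x) dx = ∫_0^3 (-3*x^2*sin(π*x/3) - 4*x*sin(π*x/3) - sin(π*x/3)) dx. Term by term:
  ∫_0^3 -sin(π*x/3) dx = -6/π;  ∫_0^3 -4*x*sin(π*x/3) dx = -36/π;  ∫_0^3 -3*x^2*sin(π*x/3) dx = -81/π + 324/π^3.
Sum: -6/π − 36/π + -81/π + 324/π^3 = -123/π + 324/π^3.
So RHS = -∫_0^3 v(x) φ(x) dx = -324/π^3 + 123/π.
LHS = RHS, so the identity holds for this test φ.
Moreover u is smooth here and v(x) = u'(x) = -3*x**2 - 4*x - 1 pointwise, so the identity holds for every test function. Hence v is the weak derivative of u.


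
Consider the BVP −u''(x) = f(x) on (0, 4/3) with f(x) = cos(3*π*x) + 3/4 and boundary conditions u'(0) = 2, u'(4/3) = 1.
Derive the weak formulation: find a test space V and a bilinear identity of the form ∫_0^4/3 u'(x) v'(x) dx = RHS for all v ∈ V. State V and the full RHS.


V = H^1(0, 4/3) (v unrestricted at boundary; u is determined up to an additive constant); weak form: ∫_0^4/3 u'v' dx = ∫_0^4/3 (cos(3*π*x) + 3/4) v dx + v(4/3) − 2·v(0) for all v ∈ V.

Multiply both sides by a test function v and integrate from 0 to 4/3:
  ∫_0^4/3 −u''(x) v(x) dx = ∫_0^4/3 f(x) v(x) dx.
Integrate the LHS by parts once:
  ∫_0^4/3 −u'' v dx = −[u'(x) v(x)]_0^4/3 + ∫_0^4/3 u'(x) v'(x) dx.
Thus ∫_0^4/3 u'(x) v'(x) dx = ∫_0^4/3 f(x) v(x) dx + [u'(x) v(x)]_0^4/3.
Choose V so that boundary terms are either known or forced to vanish.
u has inhomogeneous Neumann u'(0) = 2, u'(4/3) = 1. [u' v]_0^4/3 = (1)·v(4/3) − (2)·v(0) = v(4/3) − 2·v(0). Take V = H^1(0, 4/3); boundary term becomes part of RHS.
Weak formulation: find u (satisfying any essential BC) such that ∫_0^4/3 u'(x) v'(x) dx = ∫_0^4/3 f v dx + v(4/3) − 2·v(0) for all v ∈ V (Neumann data are natural BCs: they enter the RHS as boundary terms).
Substituting f(x) = cos(3*π*x) + 3/4, the right-hand side is ∫_0^4/3 (cos(3*π*x) + 3/4) v dx + v(4/3) − 2·v(0).
Compatibility check (pure Neumann): taking v ≡ 1 ∈ V gives 0 = ∫_0^4/3 f dx + (1) − (2), i.e. ∫_0^4/3 f dx must equal u'(0) − u'(4/3) = 1. Indeed ∫_0^4/3 (cos(3*π*x) + 3/4) dx = 1, so the data are compatible. The solution is then unique only up to an additive constant (fix it e.g. by requiring ∫_0^4/3 u dx = 0).


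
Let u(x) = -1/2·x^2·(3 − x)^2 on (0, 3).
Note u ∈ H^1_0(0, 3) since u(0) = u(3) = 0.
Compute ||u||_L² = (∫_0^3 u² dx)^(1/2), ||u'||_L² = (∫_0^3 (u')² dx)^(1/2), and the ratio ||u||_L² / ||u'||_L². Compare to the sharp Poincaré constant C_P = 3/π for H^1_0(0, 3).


||u||_L² / ||u'||_L² = sqrt(3)/2 < C_P = 3/π.

u(x) = -1/2·x^2·(3 − x)^2, so u'(x) = x*(x*(3 - x) - (x - 3)^2).
u(x) = -1/2·x^2·(3 − x)^2 vanishes at x = 0 and x = 3, so u ∈ H^1_0(0, 3). Differentiate via the product rule and integrate the resulting polynomials term by term.
  ∫_0^3 u² dx = ∫_0^3 (x^8/4 - 3*x^7 + 27*x^6/2 - 27*x^5 + 81*x^4/4) dx. Term by term:
    ∫_0^3 x^8/4 dx = 2187/4;  ∫_0^3 -3*x^7 dx = -19683/8;  ∫_0^3 27*x^6/2 dx = 59049/14;
    ∫_0^3 -27*x^5 dx = -6561/2;  ∫_0^3 81*x^4/4 dx = 19683/20.
  Sum: 2187/4 − 19683/8 + 59049/14 − 6561/2 + 19683/20 = 2187/280.
  ∫_0^3 (u')² dx = ∫_0^3 (4*x^6 - 36*x^5 + 117*x^4 - 162*x^3 + 81*x^2) dx. Term by term:
    ∫_0^3 4*x^6 dx = 8748/7;  ∫_0^3 -36*x^5 dx = -4374;  ∫_0^3 117*x^4 dx = 28431/5;
    ∫_0^3 -162*x^3 dx = -6561/2;  ∫_0^3 81*x^2 dx = 729.
  Sum: 8748/7 − 4374 + 28431/5 − 6561/2 + 729 = 729/70.
∫_0^3 u² dx = 2187/280, so ||u||_L² = 27*sqrt(210)/140.
∫_0^3 (u')² dx = 729/70, so ||u'||_L² = 27*sqrt(70)/70.
Ratio ||u||_L² / ||u'||_L² = sqrt(3)/2.
Sharp Poincaré constant on H^1_0(0, 3) is C_P = L/π = 3/π, achieved by sin(π/3·x).
A polynomial bump cannot attain the sharp Poincaré constant (only the first sine eigenfunction does), so the ratio is strictly less than C_P, consistent with ||u||_L² ≤ C_P ||u'||_L².


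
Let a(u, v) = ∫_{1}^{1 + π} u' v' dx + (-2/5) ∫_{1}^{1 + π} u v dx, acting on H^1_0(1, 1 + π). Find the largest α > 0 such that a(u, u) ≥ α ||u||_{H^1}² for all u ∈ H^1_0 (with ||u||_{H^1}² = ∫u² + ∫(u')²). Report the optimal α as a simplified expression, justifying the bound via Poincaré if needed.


α = 3/10

Coercivity of a(·,·) on H^1_0(1, 1 + π) means a(u, u) ≥ α ||u||_{H^1}² for every u ∈ H^1_0.
The interval has length L = π, and Poincaré/coercivity depend only on L. Here a(u, u) = ∫(u')² + (-2/5)·∫u².
Here c = -2/5 < 0 with |c| < (π/L)² = 1, so coercivity still holds. The condition a(u,u) ≥ α||u||_{H^1}² reads (1−α)∫(u')² ≥ (α−c)∫u². Any admissible α is ≤ 1 (rapidly oscillating u have ∫u²/∫(u')² → 0), and α = 1 would force 0 ≥ (1−c)∫u², impossible since c < 1; so 1−α > 0. By the sharp Poincaré inequality on H^1_0 of an interval of length L, ∫(u')² ≥ (π/L)²∫u² with equality for the first sine mode sin(π(x−x₀)/L) (x₀ the left endpoint), so the inequality holds for all u iff (1−α)(π/L)² ≥ α − c, i.e. α ≤ ((π/L)² + c)/((π/L)² + 1) = (1 + c(L/π)²)/(1 + (L/π)²). (Direct route, valid since c ≤ 0: Poincaré gives c∫u² ≥ c(L/π)²∫(u')², so a(u,u) ≥ (1 + c(L/π)²)∫(u')², while ||u||_{H^1}² ≤ (1 + (L/π)²)∫(u')²; dividing yields the same α.) With (π/L)² = 1 and c = -2/5, the largest admissible constant is α = ((π/L)² + c)/((π/L)² + 1).
Simplifying, α = 3/10.
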